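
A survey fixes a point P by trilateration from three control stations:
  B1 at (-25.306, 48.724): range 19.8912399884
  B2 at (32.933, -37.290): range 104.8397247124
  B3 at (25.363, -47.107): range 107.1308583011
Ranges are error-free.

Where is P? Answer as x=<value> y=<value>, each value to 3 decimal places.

eq1: (x + 25.306)² + (y − 48.724)² = 19.8912399884²
eq2: (x − 32.933)² + (y + 37.290)² = 104.8397247124²
eq3: (x − 25.363)² + (y + 47.107)² = 107.1308583011²
eq2−eq1, eq2−eq3 (x²,y² cancel):
  -116.478·x + 172.028·y = 11135.001672
  -15.140·x − 19.634·y = -98.428294
det = -116.478·-19.634 − 172.028·-15.140 = 4891.432972
x = (11135.001672·-19.634 − 172.028·-98.428294) / 4891.432972 = -41.233766
y = (-116.478·-98.428294 − 11135.001672·-15.140) / 4891.432972 = 36.808980

x=-41.234 y=36.809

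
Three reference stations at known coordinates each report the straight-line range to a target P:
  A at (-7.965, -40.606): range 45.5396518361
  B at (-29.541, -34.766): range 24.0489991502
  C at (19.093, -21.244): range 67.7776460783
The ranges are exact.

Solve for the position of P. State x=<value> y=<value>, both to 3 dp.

eq1: (x + 7.965)² + (y + 40.606)² = 45.5396518361²
eq2: (x + 29.541)² + (y + 34.766)² = 24.0489991502²
eq3: (x − 19.093)² + (y + 21.244)² = 67.7776460783²
eq2−eq1, eq2−eq3 (x²,y² cancel):
  43.152·x − 11.680·y = -1864.562505
  97.268·x + 27.044·y = -5280.950200
det = 43.152·27.044 − -11.680·97.268 = 2303.092928
x = (-1864.562505·27.044 − -11.680·-5280.950200) / 2303.092928 = -48.676597
y = (43.152·-5280.950200 − -1864.562505·97.268) / 2303.092928 = -20.199488

x=-48.677 y=-20.199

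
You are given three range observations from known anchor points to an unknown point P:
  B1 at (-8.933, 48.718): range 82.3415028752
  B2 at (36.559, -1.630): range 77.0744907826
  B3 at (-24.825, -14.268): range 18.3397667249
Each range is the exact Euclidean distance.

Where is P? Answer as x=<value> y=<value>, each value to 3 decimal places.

x=-35.394 y=-29.256

eq1: (x + 8.933)² + (y − 48.718)² = 82.3415028752²
eq2: (x − 36.559)² + (y + 1.630)² = 77.0744907826²
eq3: (x + 24.825)² + (y + 14.268)² = 18.3397667249²
eq2−eq3, eq2−eq1 (x²,y² cancel):
  -122.768·x − 25.276·y = 5084.769154
  -90.984·x + 100.696·y = 274.378666
det = -122.768·100.696 − -25.276·-90.984 = -14661.958112
x = (5084.769154·100.696 − -25.276·274.378666) / -14661.958112 = -35.394393
y = (-122.768·274.378666 − 5084.769154·-90.984) / -14661.958112 = -29.255827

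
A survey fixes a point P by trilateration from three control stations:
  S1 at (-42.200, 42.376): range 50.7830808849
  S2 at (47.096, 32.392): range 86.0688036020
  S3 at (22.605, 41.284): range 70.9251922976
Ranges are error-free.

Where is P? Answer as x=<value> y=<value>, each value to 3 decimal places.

eq1: (x + 42.200)² + (y − 42.376)² = 50.7830808849²
eq2: (x − 47.096)² + (y − 32.392)² = 86.0688036020²
eq3: (x − 22.605)² + (y − 41.284)² = 70.9251922976²
eq2−eq3, eq2−eq1 (x²,y² cancel):
  -48.982·x + 17.784·y = 1325.535852
  -178.592·x + 19.968·y = 5138.208145
det = -48.982·19.968 − 17.784·-178.592 = 2198.007552
x = (1325.535852·19.968 − 17.784·5138.208145) / 2198.007552 = -29.531106
y = (-48.982·5138.208145 − 1325.535852·-178.592) / 2198.007552 = -6.801438

x=-29.531 y=-6.801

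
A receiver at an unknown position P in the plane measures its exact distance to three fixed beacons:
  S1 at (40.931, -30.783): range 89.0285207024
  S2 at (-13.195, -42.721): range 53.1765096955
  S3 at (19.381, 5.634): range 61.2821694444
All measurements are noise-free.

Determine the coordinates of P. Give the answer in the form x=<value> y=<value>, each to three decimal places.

eq1: (x − 40.931)² + (y + 30.783)² = 89.0285207024²
eq2: (x + 13.195)² + (y + 42.721)² = 53.1765096955²
eq3: (x − 19.381)² + (y − 5.634)² = 61.2821694444²
eq3−eq1, eq3−eq2 (x²,y² cancel):
  43.100·x − 72.834·y = -1954.998474
  -65.152·x − 96.710·y = 2519.589857
det = 43.100·-96.710 − -72.834·-65.152 = -8913.481768
x = (-1954.998474·-96.710 − -72.834·2519.589857) / -8913.481768 = -41.799571
y = (43.100·2519.589857 − -1954.998474·-65.152) / -8913.481768 = 2.106667

x=-41.800 y=2.107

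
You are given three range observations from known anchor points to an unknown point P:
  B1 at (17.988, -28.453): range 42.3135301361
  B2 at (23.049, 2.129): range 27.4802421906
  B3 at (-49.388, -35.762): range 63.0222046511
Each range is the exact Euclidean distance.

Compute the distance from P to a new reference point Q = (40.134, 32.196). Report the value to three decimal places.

50.291

eq1: (x − 17.988)² + (y + 28.453)² = 42.3135301361²
eq2: (x − 23.049)² + (y − 2.129)² = 27.4802421906²
eq3: (x + 49.388)² + (y + 35.762)² = 63.0222046511²
eq3−eq1, eq3−eq2 (x²,y² cancel):
  134.752·x + 14.618·y = -403.590388
  144.874·x + 75.782·y = 34.328422
det = 134.752·75.782 − 14.618·144.874 = 8094.007932
x = (-403.590388·75.782 − 14.618·34.328422) / 8094.007932 = -3.840705
y = (134.752·34.328422 − -403.590388·144.874) / 8094.007932 = 7.795344
|P − Q| = √((-3.840705 − 40.134)² + (7.795344 − 32.196)²) = 50.290821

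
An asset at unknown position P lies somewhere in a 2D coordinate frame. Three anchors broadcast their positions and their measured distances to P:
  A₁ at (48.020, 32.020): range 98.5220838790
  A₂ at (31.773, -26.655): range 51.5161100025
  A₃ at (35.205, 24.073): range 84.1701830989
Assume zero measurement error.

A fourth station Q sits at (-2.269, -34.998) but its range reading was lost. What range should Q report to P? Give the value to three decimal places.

16.615

eq1: (x − 48.020)² + (y − 32.020)² = 98.5220838790²
eq2: (x − 31.773)² + (y + 26.655)² = 51.5161100025²
eq3: (x − 35.205)² + (y − 24.073)² = 84.1701830989²
eq3−eq1, eq3−eq2 (x²,y² cancel):
  25.630·x + 15.894·y = -1109.681843
  -6.864·x − 101.456·y = 4331.821333
det = 25.630·-101.456 − 15.894·-6.864 = -2491.220864
x = (-1109.681843·-101.456 − 15.894·4331.821333) / -2491.220864 = -17.555213
y = (25.630·4331.821333 − -1109.681843·-6.864) / -2491.220864 = -41.508855
|P − Q| = √((-17.555213 − -2.269)² + (-41.508855 − -34.998)²) = 16.615039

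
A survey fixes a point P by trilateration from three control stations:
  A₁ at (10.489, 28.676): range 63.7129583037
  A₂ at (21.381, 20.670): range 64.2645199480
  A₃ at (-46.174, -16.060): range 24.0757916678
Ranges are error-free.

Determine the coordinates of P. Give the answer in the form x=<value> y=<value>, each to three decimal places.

x=-23.823 y=-25.009

eq1: (x − 10.489)² + (y − 28.676)² = 63.7129583037²
eq2: (x − 21.381)² + (y − 20.670)² = 64.2645199480²
eq3: (x + 46.174)² + (y + 16.060)² = 24.0757916678²
eq2−eq1, eq2−eq3 (x²,y² cancel):
  -21.784·x + 16.012·y = 118.523504
  -135.110·x − 73.460·y = 5055.850595
det = -21.784·-73.460 − 16.012·-135.110 = 3763.633960
x = (118.523504·-73.460 − 16.012·5055.850595) / 3763.633960 = -23.822991
y = (-21.784·5055.850595 − 118.523504·-135.110) / 3763.633960 = -25.008526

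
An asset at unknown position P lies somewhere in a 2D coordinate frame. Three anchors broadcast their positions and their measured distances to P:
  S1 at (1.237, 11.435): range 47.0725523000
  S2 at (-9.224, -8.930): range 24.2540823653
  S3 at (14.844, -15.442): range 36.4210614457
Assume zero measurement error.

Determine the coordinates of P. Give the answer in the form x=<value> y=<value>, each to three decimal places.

eq1: (x − 1.237)² + (y − 11.435)² = 47.0725523000²
eq2: (x + 9.224)² + (y + 8.930)² = 24.2540823653²
eq3: (x − 14.844)² + (y + 15.442)² = 36.4210614457²
eq3−eq2, eq3−eq1 (x²,y² cancel):
  -48.136·x + 13.024·y = 444.260581
  -27.214·x + 53.754·y = -1215.841769
det = -48.136·53.754 − 13.024·-27.214 = -2233.067408
x = (444.260581·53.754 − 13.024·-1215.841769) / -2233.067408 = -17.785359
y = (-48.136·-1215.841769 − 444.260581·-27.214) / -2233.067408 = -31.622810

x=-17.785 y=-31.623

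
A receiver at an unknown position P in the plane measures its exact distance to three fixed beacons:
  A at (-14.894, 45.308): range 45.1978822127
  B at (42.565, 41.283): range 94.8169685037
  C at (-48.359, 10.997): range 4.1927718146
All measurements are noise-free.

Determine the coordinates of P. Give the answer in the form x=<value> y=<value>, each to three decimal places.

eq1: (x + 14.894)² + (y − 45.308)² = 45.1978822127²
eq2: (x − 42.565)² + (y − 41.283)² = 94.8169685037²
eq3: (x + 48.359)² + (y − 10.997)² = 4.1927718146²
eq2−eq1, eq2−eq3 (x²,y² cancel):
  -114.918·x + 8.050·y = 5705.989746
  -181.848·x − 60.572·y = 7916.139757
det = -114.918·-60.572 − 8.050·-181.848 = 8424.689496
x = (5705.989746·-60.572 − 8.050·7916.139757) / 8424.689496 = -48.589107
y = (-114.918·7916.139757 − 5705.989746·-181.848) / 8424.689496 = 15.183453

x=-48.589 y=15.183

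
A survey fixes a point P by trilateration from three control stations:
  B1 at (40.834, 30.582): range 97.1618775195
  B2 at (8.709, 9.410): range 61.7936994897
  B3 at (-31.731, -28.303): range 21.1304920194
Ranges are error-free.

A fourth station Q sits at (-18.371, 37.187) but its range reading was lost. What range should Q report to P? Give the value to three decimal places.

eq1: (x − 40.834)² + (y − 30.582)² = 97.1618775195²
eq2: (x − 8.709)² + (y − 9.410)² = 61.7936994897²
eq3: (x + 31.731)² + (y + 28.303)² = 21.1304920194²
eq1−eq2, eq1−eq3 (x²,y² cancel):
  -64.250·x − 42.344·y = 3183.689647
  -145.130·x − 117.770·y = 8199.174640
det = -64.250·-117.770 − -42.344·-145.130 = 1421.337780
x = (3183.689647·-117.770 − -42.344·8199.174640) / 1421.337780 = -19.528981
y = (-64.250·8199.174640 − 3183.689647·-145.130) / 1421.337780 = -45.554331
|P − Q| = √((-19.528981 − -18.371)² + (-45.554331 − 37.187)²) = 82.749434

82.749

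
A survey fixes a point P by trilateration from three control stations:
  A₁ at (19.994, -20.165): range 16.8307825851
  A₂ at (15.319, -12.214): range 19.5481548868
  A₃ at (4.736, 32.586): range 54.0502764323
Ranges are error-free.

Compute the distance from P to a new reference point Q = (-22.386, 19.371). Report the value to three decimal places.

eq1: (x − 19.994)² + (y + 20.165)² = 16.8307825851²
eq2: (x − 15.319)² + (y + 12.214)² = 19.5481548868²
eq3: (x − 4.736)² + (y − 32.586)² = 54.0502764323²
eq3−eq1, eq3−eq2 (x²,y² cancel):
  30.516·x − 105.502·y = 2360.267309
  21.166·x − 89.600·y = 1838.878488
det = 30.516·-89.600 − -105.502·21.166 = -501.178268
x = (2360.267309·-89.600 − -105.502·1838.878488) / -501.178268 = 34.867020
y = (30.516·1838.878488 − 2360.267309·21.166) / -501.178268 = -12.286642
|P − Q| = √((34.867020 − -22.386)² + (-12.286642 − 19.371)²) = 65.422585

65.423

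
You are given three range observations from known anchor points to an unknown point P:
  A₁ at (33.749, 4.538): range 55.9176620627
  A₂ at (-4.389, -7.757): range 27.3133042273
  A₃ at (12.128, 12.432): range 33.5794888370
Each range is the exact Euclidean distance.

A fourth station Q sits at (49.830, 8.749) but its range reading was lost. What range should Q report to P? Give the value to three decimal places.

eq1: (x − 33.749)² + (y − 4.538)² = 55.9176620627²
eq2: (x + 4.389)² + (y + 7.757)² = 27.3133042273²
eq3: (x − 12.128)² + (y − 12.432)² = 33.5794888370²
eq2−eq1, eq2−eq3 (x²,y² cancel):
  76.276·x + 24.590·y = -1300.614268
  33.034·x + 40.378·y = -159.356845
det = 76.276·40.378 − 24.590·33.034 = 2267.566268
x = (-1300.614268·40.378 − 24.590·-159.356845) / 2267.566268 = -21.431620
y = (76.276·-159.356845 − -1300.614268·33.034) / 2267.566268 = 13.586985
|P − Q| = √((-21.431620 − 49.830)² + (13.586985 − 8.749)²) = 71.425658

71.426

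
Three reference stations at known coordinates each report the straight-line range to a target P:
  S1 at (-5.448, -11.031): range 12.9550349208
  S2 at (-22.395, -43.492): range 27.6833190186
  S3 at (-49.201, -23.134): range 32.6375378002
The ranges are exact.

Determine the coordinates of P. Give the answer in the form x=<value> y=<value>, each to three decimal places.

x=-17.291 y=-16.283

eq1: (x + 5.448)² + (y + 11.031)² = 12.9550349208²
eq2: (x + 22.395)² + (y + 43.492)² = 27.6833190186²
eq3: (x + 49.201)² + (y + 23.134)² = 32.6375378002²
eq1−eq2, eq1−eq3 (x²,y² cancel):
  -33.894·x − 64.922·y = 1643.193202
  -87.506·x − 24.206·y = 1907.180748
det = -33.894·-24.206 − -64.922·-87.506 = -4860.626368
x = (1643.193202·-24.206 − -64.922·1907.180748) / -4860.626368 = -17.290540
y = (-33.894·1907.180748 − 1643.193202·-87.506) / -4860.626368 = -16.283350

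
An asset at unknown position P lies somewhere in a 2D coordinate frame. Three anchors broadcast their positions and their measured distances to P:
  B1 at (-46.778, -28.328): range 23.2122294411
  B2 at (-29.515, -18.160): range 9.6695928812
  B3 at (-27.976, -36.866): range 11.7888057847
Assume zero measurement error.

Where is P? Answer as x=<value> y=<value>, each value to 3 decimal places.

eq1: (x + 46.778)² + (y + 28.328)² = 23.2122294411²
eq2: (x + 29.515)² + (y + 18.160)² = 9.6695928812²
eq3: (x + 27.976)² + (y + 36.866)² = 11.7888057847²
eq2−eq1, eq2−eq3 (x²,y² cancel):
  -34.526·x − 20.336·y = 1344.429474
  3.078·x − 37.412·y = 895.362792
det = -34.526·-37.412 − -20.336·3.078 = 1354.280920
x = (1344.429474·-37.412 − -20.336·895.362792) / 1354.280920 = -23.695008
y = (-34.526·895.362792 − 1344.429474·3.078) / 1354.280920 = -25.881964

x=-23.695 y=-25.882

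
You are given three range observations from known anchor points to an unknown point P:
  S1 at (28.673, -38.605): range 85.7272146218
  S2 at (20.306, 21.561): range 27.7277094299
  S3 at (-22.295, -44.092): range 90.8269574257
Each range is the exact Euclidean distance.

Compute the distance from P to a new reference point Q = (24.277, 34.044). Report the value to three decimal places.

23.219

eq1: (x − 28.673)² + (y + 38.605)² = 85.7272146218²
eq2: (x − 20.306)² + (y − 21.561)² = 27.7277094299²
eq3: (x + 22.295)² + (y + 44.092)² = 90.8269574257²
eq3−eq1, eq3−eq2 (x²,y² cancel):
  101.936·x + 10.974·y = 771.696333
  85.202·x + 131.306·y = 5916.749193
det = 101.936·131.306 − 10.974·85.202 = 12449.801668
x = (771.696333·131.306 − 10.974·5916.749193) / 12449.801668 = 2.923577
y = (101.936·5916.749193 − 771.696333·85.202) / 12449.801668 = 43.163714
|P − Q| = √((2.923577 − 24.277)² + (43.163714 − 34.044)²) = 23.219342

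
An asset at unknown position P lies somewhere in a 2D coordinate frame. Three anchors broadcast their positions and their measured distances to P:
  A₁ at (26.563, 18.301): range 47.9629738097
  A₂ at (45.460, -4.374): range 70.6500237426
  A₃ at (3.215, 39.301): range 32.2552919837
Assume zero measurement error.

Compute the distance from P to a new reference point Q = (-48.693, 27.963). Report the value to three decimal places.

28.902

eq1: (x − 26.563)² + (y − 18.301)² = 47.9629738097²
eq2: (x − 45.460)² + (y + 4.374)² = 70.6500237426²
eq3: (x − 3.215)² + (y − 39.301)² = 32.2552919837²
eq3−eq1, eq3−eq2 (x²,y² cancel):
  46.696·x − 42.000·y = -1774.428252
  84.490·x − 87.350·y = -3420.183344
det = 46.696·-87.350 − -42.000·84.490 = -530.315600
x = (-1774.428252·-87.350 − -42.000·-3420.183344) / -530.315600 = -21.399724
y = (46.696·-3420.183344 − -1774.428252·84.490) / -530.315600 = 18.455875
|P − Q| = √((-21.399724 − -48.693)² + (18.455875 − 27.963)²) = 28.901702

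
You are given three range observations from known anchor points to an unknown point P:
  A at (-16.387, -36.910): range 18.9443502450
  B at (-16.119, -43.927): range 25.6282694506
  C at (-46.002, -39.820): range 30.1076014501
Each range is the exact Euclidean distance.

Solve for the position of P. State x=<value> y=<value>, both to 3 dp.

x=-23.805 y=-19.479

eq1: (x + 16.387)² + (y + 36.910)² = 18.9443502450²
eq2: (x + 16.119)² + (y + 43.927)² = 25.6282694506²
eq3: (x + 46.002)² + (y + 39.820)² = 30.1076014501²
eq3−eq1, eq3−eq2 (x²,y² cancel):
  59.230·x + 5.820·y = -1523.355276
  59.766·x − 8.214·y = -1262.753444
det = 59.230·-8.214 − 5.820·59.766 = -834.353340
x = (-1523.355276·-8.214 − 5.820·-1262.753444) / -834.353340 = -23.805340
y = (59.230·-1262.753444 − -1523.355276·59.766) / -834.353340 = -19.478516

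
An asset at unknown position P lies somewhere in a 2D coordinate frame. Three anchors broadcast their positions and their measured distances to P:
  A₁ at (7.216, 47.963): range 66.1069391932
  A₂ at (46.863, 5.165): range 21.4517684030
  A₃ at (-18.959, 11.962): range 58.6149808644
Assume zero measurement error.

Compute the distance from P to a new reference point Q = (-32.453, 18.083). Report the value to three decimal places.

73.432

eq1: (x − 7.216)² + (y − 47.963)² = 66.1069391932²
eq2: (x − 46.863)² + (y − 5.165)² = 21.4517684030²
eq3: (x + 18.959)² + (y − 11.962)² = 58.6149808644²
eq2−eq1, eq2−eq3 (x²,y² cancel):
  -79.294·x + 85.596·y = -3780.247011
  -131.644·x + 13.594·y = -4695.822483
det = -79.294·13.594 − 85.596·-131.644 = 10190.277188
x = (-3780.247011·13.594 − 85.596·-4695.822483) / 10190.277188 = 34.400923
y = (-79.294·-4695.822483 − -3780.247011·-131.644) / 10190.277188 = -12.295670
|P − Q| = √((34.400923 − -32.453)² + (-12.295670 − 18.083)²) = 73.432354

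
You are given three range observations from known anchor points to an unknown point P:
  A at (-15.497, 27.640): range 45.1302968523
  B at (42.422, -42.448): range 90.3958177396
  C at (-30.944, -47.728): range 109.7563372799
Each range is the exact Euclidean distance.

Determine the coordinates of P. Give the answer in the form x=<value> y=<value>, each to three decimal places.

x=25.567 y=46.362

eq1: (x + 15.497)² + (y − 27.640)² = 45.1302968523²
eq2: (x − 42.422)² + (y + 42.448)² = 90.3958177396²
eq3: (x + 30.944)² + (y + 47.728)² = 109.7563372799²
eq2−eq3, eq2−eq1 (x²,y² cancel):
  -146.732·x − 10.560·y = -4241.015376
  -115.838·x + 140.176·y = 3537.327992
det = -146.732·140.176 − -10.560·-115.838 = -21791.554112
x = (-4241.015376·140.176 − -10.560·3537.327992) / -21791.554112 = 25.566528
y = (-146.732·3537.327992 − -4241.015376·-115.838) / -21791.554112 = 46.362455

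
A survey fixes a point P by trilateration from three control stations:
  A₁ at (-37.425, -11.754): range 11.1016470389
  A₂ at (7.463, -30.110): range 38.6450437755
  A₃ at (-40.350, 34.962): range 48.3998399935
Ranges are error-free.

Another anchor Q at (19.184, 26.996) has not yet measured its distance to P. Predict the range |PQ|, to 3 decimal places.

59.523

eq1: (x + 37.425)² + (y + 11.754)² = 11.1016470389²
eq2: (x − 7.463)² + (y + 30.110)² = 38.6450437755²
eq3: (x + 40.350)² + (y − 34.962)² = 48.3998399935²
eq3−eq1, eq3−eq2 (x²,y² cancel):
  5.850·x − 93.432·y = 907.621141
  95.626·x − 130.144·y = -1039.050372
det = 5.850·-130.144 − -93.432·95.626 = 8173.186032
x = (907.621141·-130.144 − -93.432·-1039.050372) / 8173.186032 = -26.330246
y = (5.850·-1039.050372 − 907.621141·95.626) / 8173.186032 = -11.362842
|P − Q| = √((-26.330246 − 19.184)² + (-11.362842 − 26.996)²) = 59.522663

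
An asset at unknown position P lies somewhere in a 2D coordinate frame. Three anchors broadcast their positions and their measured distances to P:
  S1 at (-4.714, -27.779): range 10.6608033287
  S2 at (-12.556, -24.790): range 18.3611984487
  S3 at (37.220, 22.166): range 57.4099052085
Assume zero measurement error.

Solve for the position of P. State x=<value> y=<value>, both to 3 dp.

x=5.774 y=-25.866

eq1: (x + 4.714)² + (y + 27.779)² = 10.6608033287²
eq2: (x + 12.556)² + (y + 24.790)² = 18.3611984487²
eq3: (x − 37.220)² + (y − 22.166)² = 57.4099052085²
eq2−eq1, eq2−eq3 (x²,y² cancel):
  15.684·x − 5.978·y = 245.178282
  99.552·x + 93.912·y = -1854.300888
det = 15.684·93.912 − -5.978·99.552 = 2068.037664
x = (245.178282·93.912 − -5.978·-1854.300888) / 2068.037664 = 5.773672
y = (15.684·-1854.300888 − 245.178282·99.552) / 2068.037664 = -25.865507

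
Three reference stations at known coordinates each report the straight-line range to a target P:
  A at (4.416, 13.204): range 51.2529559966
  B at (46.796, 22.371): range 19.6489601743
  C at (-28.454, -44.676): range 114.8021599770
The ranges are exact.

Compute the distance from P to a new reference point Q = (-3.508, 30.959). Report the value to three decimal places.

51.511

eq1: (x − 4.416)² + (y − 13.204)² = 51.2529559966²
eq2: (x − 46.796)² + (y − 22.371)² = 19.6489601743²
eq3: (x + 28.454)² + (y + 44.676)² = 114.8021599770²
eq3−eq1, eq3−eq2 (x²,y² cancel):
  65.740·x + 115.760·y = 7940.942017
  150.500·x + 134.094·y = 12678.206464
det = 65.740·134.094 − 115.760·150.500 = -8606.540440
x = (7940.942017·134.094 − 115.760·12678.206464) / -8606.540440 = 46.801209
y = (65.740·12678.206464 − 7940.942017·150.500) / -8606.540440 = 42.019959
|P − Q| = √((46.801209 − -3.508)² + (42.019959 − 30.959)²) = 51.510789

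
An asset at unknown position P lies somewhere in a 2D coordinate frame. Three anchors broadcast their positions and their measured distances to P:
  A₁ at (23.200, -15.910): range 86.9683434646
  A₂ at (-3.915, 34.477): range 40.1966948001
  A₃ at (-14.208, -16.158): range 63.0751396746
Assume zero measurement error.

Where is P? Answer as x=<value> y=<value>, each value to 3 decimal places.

eq1: (x − 23.200)² + (y + 15.910)² = 86.9683434646²
eq2: (x + 3.915)² + (y − 34.477)² = 40.1966948001²
eq3: (x + 14.208)² + (y + 16.158)² = 63.0751396746²
eq1−eq2, eq1−eq3 (x²,y² cancel):
  -54.230·x + 100.774·y = 6360.341146
  -74.816·x − 0.496·y = 3256.599648
det = -54.230·-0.496 − 100.774·-74.816 = 7566.405664
x = (6360.341146·-0.496 − 100.774·3256.599648) / 7566.405664 = -43.790317
y = (-54.230·3256.599648 − 6360.341146·-74.816) / 7566.405664 = 39.549807

x=-43.790 y=39.550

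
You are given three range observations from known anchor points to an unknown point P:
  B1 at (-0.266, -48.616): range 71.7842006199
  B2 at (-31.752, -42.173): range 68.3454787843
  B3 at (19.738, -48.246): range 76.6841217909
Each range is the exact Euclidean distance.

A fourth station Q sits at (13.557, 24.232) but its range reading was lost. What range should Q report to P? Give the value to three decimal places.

23.379

eq1: (x + 0.266)² + (y + 48.616)² = 71.7842006199²
eq2: (x + 31.752)² + (y + 42.173)² = 68.3454787843²
eq3: (x − 19.738)² + (y + 48.246)² = 76.6841217909²
eq1−eq2, eq1−eq3 (x²,y² cancel):
  -62.972·x + 12.886·y = 905.032209
  40.008·x + 0.740·y = -373.804128
det = -62.972·0.740 − 12.886·40.008 = -562.142368
x = (905.032209·0.740 − 12.886·-373.804128) / -562.142368 = -9.760097
y = (-62.972·-373.804128 − 905.032209·40.008) / -562.142368 = 22.537592
|P − Q| = √((-9.760097 − 13.557)² + (22.537592 − 24.232)²) = 23.378580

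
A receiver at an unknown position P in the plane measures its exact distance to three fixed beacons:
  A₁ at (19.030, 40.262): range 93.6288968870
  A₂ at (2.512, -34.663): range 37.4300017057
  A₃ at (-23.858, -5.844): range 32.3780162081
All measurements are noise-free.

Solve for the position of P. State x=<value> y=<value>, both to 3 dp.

eq1: (x − 19.030)² + (y − 40.262)² = 93.6288968870²
eq2: (x − 2.512)² + (y + 34.663)² = 37.4300017057²
eq3: (x + 23.858)² + (y + 5.844)² = 32.3780162081²
eq2−eq3, eq2−eq1 (x²,y² cancel):
  -52.740·x + 57.638·y = -251.808119
  33.036·x + 149.850·y = -6590.029474
det = -52.740·149.850 − 57.638·33.036 = -9807.217968
x = (-251.808119·149.850 − 57.638·-6590.029474) / -9807.217968 = -34.882744
y = (-52.740·-6590.029474 − -251.808119·33.036) / -9807.217968 = -36.287242

x=-34.883 y=-36.287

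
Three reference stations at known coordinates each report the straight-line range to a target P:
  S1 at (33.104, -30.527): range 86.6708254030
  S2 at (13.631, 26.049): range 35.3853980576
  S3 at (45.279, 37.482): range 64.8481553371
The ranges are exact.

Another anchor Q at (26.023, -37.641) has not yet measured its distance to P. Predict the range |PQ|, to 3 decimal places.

eq1: (x − 33.104)² + (y + 30.527)² = 86.6708254030²
eq2: (x − 13.631)² + (y − 26.049)² = 35.3853980576²
eq3: (x − 45.279)² + (y − 37.482)² = 64.8481553371²
eq3−eq2, eq3−eq1 (x²,y² cancel):
  -63.296·x − 22.866·y = 362.423252
  -24.350·x − 136.018·y = -4733.864345
det = -63.296·-136.018 − -22.866·-24.350 = 8052.608228
x = (362.423252·-136.018 − -22.866·-4733.864345) / 8052.608228 = -19.563926
y = (-63.296·-4733.864345 − 362.423252·-24.350) / 8052.608228 = 38.305562
|P − Q| = √((-19.563926 − 26.023)² + (38.305562 − -37.641)²) = 88.577921

88.578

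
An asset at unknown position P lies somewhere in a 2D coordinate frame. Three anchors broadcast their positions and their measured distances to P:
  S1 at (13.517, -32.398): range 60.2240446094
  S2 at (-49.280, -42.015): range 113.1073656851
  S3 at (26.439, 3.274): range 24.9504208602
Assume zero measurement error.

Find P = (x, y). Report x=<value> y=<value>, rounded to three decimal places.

eq1: (x − 13.517)² + (y + 32.398)² = 60.2240446094²
eq2: (x + 49.280)² + (y + 42.015)² = 113.1073656851²
eq3: (x − 26.439)² + (y − 3.274)² = 24.9504208602²
eq2−eq1, eq2−eq3 (x²,y² cancel):
  125.594·x + 19.234·y = 6204.901691
  151.438·x + 90.578·y = 8686.713843
det = 125.594·90.578 − 19.234·151.438 = 8463.294840
x = (6204.901691·90.578 − 19.234·8686.713843) / 8463.294840 = 46.665907
y = (125.594·8686.713843 − 6204.901691·151.438) / 8463.294840 = 17.882071

x=46.666 y=17.882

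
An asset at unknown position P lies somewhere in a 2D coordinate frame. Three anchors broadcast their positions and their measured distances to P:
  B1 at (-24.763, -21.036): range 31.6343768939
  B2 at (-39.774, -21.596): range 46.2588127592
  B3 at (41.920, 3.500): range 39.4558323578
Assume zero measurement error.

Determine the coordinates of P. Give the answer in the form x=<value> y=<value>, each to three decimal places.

x=5.297 y=-11.181

eq1: (x + 24.763)² + (y + 21.036)² = 31.6343768939²
eq2: (x + 39.774)² + (y + 21.596)² = 46.2588127592²
eq3: (x − 41.920)² + (y − 3.500)² = 39.4558323578²
eq1−eq2, eq1−eq3 (x²,y² cancel):
  -30.022·x − 1.120·y = -146.505129
  133.366·x + 49.072·y = 157.788029
det = -30.022·49.072 − -1.120·133.366 = -1323.869664
x = (-146.505129·49.072 − -1.120·157.788029) / -1323.869664 = 5.297030
y = (-30.022·157.788029 − -146.505129·133.366) / -1323.869664 = -11.180625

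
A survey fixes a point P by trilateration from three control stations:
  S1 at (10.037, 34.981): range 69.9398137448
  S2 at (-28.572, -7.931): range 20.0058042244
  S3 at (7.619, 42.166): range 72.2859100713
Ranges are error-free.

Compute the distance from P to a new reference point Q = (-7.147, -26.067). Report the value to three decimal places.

eq1: (x − 10.037)² + (y − 34.981)² = 69.9398137448²
eq2: (x + 28.572)² + (y + 7.931)² = 20.0058042244²
eq3: (x − 7.619)² + (y − 42.166)² = 72.2859100713²
eq3−eq1, eq3−eq2 (x²,y² cancel):
  4.836·x − 14.370·y = -177.933739
  -72.382·x − 100.194·y = 3868.259820
det = 4.836·-100.194 − -14.370·-72.382 = -1524.667524
x = (-177.933739·-100.194 − -14.370·3868.259820) / -1524.667524 = -48.151342
y = (4.836·3868.259820 − -177.933739·-72.382) / -1524.667524 = -3.822279
|P − Q| = √((-48.151342 − -7.147)² + (-3.822279 − -26.067)²) = 46.649583

46.650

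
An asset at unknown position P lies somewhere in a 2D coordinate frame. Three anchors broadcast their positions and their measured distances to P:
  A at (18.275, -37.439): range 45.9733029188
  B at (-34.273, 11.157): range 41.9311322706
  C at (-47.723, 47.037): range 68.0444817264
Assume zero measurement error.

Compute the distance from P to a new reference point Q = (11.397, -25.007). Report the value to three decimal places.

eq1: (x − 18.275)² + (y + 37.439)² = 45.9733029188²
eq2: (x + 34.273)² + (y − 11.157)² = 41.9311322706²
eq3: (x + 47.723)² + (y − 47.037)² = 68.0444817264²
eq2−eq3, eq2−eq1 (x²,y² cancel):
  -26.900·x + 71.760·y = 319.015280
  105.096·x − 97.192·y = 81.212440
det = -26.900·-97.192 − 71.760·105.096 = -4927.224160
x = (319.015280·-97.192 − 71.760·81.212440) / -4927.224160 = 7.475515
y = (-26.900·81.212440 − 319.015280·105.096) / -4927.224160 = 7.247863
|P − Q| = √((7.475515 − 11.397)² + (7.247863 − -25.007)²) = 32.492372

32.492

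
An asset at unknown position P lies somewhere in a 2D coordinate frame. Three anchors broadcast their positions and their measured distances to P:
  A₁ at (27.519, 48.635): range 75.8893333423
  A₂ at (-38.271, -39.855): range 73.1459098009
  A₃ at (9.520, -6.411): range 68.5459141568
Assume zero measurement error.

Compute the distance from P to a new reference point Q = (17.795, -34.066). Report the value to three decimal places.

eq1: (x − 27.519)² + (y − 48.635)² = 75.8893333423²
eq2: (x + 38.271)² + (y + 39.855)² = 73.1459098009²
eq3: (x − 9.520)² + (y + 6.411)² = 68.5459141568²
eq3−eq2, eq3−eq1 (x²,y² cancel):
  -95.582·x − 66.888·y = 2269.577372
  35.998·x + 110.092·y = 1930.278697
det = -95.582·110.092 − -66.888·35.998 = -8114.979320
x = (2269.577372·110.092 − -66.888·1930.278697) / -8114.979320 = -46.700648
y = (-95.582·1930.278697 − 2269.577372·35.998) / -8114.979320 = 32.803552
|P − Q| = √((-46.700648 − 17.795)² + (32.803552 − -34.066)²) = 92.904389

92.904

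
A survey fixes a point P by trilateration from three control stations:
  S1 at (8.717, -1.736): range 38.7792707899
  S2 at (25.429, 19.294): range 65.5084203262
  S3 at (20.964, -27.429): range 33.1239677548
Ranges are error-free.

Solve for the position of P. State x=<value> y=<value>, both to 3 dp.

x=-11.294 y=-34.953

eq1: (x − 8.717)² + (y + 1.736)² = 38.7792707899²
eq2: (x − 25.429)² + (y − 19.294)² = 65.5084203262²
eq3: (x − 20.964)² + (y + 27.429)² = 33.1239677548²
eq1−eq3, eq1−eq2 (x²,y² cancel):
  24.494·x − 51.386·y = 1519.474155
  33.424·x + 42.060·y = -1847.628599
det = 24.494·42.060 − -51.386·33.424 = 2747.743304
x = (1519.474155·42.060 − -51.386·-1847.628599) / 2747.743304 = -11.294054
y = (24.494·-1847.628599 − 1519.474155·33.424) / 2747.743304 = -34.953308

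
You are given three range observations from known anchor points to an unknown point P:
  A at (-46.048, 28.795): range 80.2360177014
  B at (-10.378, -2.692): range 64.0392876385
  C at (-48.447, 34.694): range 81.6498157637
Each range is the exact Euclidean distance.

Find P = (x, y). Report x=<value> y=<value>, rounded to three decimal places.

eq1: (x + 46.048)² + (y − 28.795)² = 80.2360177014²
eq2: (x + 10.378)² + (y + 2.692)² = 64.0392876385²
eq3: (x + 48.447)² + (y − 34.694)² = 81.6498157637²
eq1−eq3, eq1−eq2 (x²,y² cancel):
  -4.798·x + 11.798·y = 372.341238
  71.340·x − 62.974·y = -497.832406
det = -4.798·-62.974 − 11.798·71.340 = -539.520068
x = (372.341238·-62.974 − 11.798·-497.832406) / -539.520068 = 32.574118
y = (-4.798·-497.832406 − 372.341238·71.340) / -539.520068 = 44.806904

x=32.574 y=44.807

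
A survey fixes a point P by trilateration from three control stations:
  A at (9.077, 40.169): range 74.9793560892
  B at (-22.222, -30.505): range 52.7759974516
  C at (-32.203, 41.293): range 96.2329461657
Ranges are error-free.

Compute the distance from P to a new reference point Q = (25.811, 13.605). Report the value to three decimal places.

45.524

eq1: (x − 9.077)² + (y − 40.169)² = 74.9793560892²
eq2: (x + 22.222)² + (y + 30.505)² = 52.7759974516²
eq3: (x + 32.203)² + (y − 41.293)² = 96.2329461657²
eq1−eq2, eq1−eq3 (x²,y² cancel):
  -62.598·x − 141.348·y = 2565.029752
  -82.560·x + 2.248·y = -2592.671520
det = -62.598·2.248 − -141.348·-82.560 = -11810.411184
x = (2565.029752·2.248 − -141.348·-2592.671520) / -11810.411184 = 30.541083
y = (-62.598·-2592.671520 − 2565.029752·-82.560) / -11810.411184 = -31.672471
|P − Q| = √((30.541083 − 25.811)² + (-31.672471 − 13.605)²) = 45.523874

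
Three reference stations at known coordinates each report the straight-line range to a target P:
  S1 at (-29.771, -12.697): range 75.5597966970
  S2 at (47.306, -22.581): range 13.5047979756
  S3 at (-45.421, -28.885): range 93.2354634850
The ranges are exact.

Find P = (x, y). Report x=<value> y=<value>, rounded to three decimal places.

eq1: (x + 29.771)² + (y + 12.697)² = 75.5597966970²
eq2: (x − 47.306)² + (y + 22.581)² = 13.5047979756²
eq3: (x + 45.421)² + (y + 28.885)² = 93.2354634850²
eq1−eq2, eq1−eq3 (x²,y² cancel):
  154.154·x − 19.768·y = 7227.136256
  -31.300·x − 32.376·y = -1133.684558
det = 154.154·-32.376 − -19.768·-31.300 = -5609.628304
x = (7227.136256·-32.376 − -19.768·-1133.684558) / -5609.628304 = 45.706494
y = (154.154·-1133.684558 − 7227.136256·-31.300) / -5609.628304 = -9.171259

x=45.706 y=-9.171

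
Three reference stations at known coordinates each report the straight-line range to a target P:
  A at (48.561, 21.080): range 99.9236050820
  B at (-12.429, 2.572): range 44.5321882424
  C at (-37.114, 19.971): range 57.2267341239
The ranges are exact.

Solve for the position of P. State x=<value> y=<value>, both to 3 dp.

x=-32.689 y=-37.084

eq1: (x − 48.561)² + (y − 21.080)² = 99.9236050820²
eq2: (x + 12.429)² + (y − 2.572)² = 44.5321882424²
eq3: (x + 37.114)² + (y − 19.971)² = 57.2267341239²
eq1−eq3, eq1−eq2 (x²,y² cancel):
  -171.350·x − 2.218·y = 5683.580470
  -121.980·x − 37.016·y = 5360.169167
det = -171.350·-37.016 − -2.218·-121.980 = 6072.139960
x = (5683.580470·-37.016 − -2.218·5360.169167) / 6072.139960 = -32.689391
y = (-171.350·5360.169167 − 5683.580470·-121.980) / 6072.139960 = -37.084429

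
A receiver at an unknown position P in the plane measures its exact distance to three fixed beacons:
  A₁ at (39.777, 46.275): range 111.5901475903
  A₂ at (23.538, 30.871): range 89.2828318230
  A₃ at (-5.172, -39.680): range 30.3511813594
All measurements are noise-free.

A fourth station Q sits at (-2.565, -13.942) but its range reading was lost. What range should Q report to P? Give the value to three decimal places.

39.641

eq1: (x − 39.777)² + (y − 46.275)² = 111.5901475903²
eq2: (x − 23.538)² + (y − 30.871)² = 89.2828318230²
eq3: (x + 5.172)² + (y + 39.680)² = 30.3511813594²
eq1−eq3, eq1−eq2 (x²,y² cancel):
  -89.898·x − 171.910·y = 9408.833459
  -32.478·x − 30.808·y = 2264.407712
det = -89.898·-30.808 − -171.910·-32.478 = -2813.715396
x = (9408.833459·-30.808 − -171.910·2264.407712) / -2813.715396 = -35.329440
y = (-89.898·2264.407712 − 9408.833459·-32.478) / -2813.715396 = -36.256108
|P − Q| = √((-35.329440 − -2.565)² + (-36.256108 − -13.942)²) = 39.641240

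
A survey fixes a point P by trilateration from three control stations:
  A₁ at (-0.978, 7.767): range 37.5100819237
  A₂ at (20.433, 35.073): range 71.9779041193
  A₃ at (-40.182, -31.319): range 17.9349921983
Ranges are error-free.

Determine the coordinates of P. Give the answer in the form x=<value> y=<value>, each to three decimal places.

eq1: (x + 0.978)² + (y − 7.767)² = 37.5100819237²
eq2: (x − 20.433)² + (y − 35.073)² = 71.9779041193²
eq3: (x + 40.182)² + (y + 31.319)² = 17.9349921983²
eq3−eq1, eq3−eq2 (x²,y² cancel):
  78.408·x + 78.172·y = -3619.532413
  121.230·x + 132.784·y = -5807.004803
det = 78.408·132.784 − 78.172·121.230 = 934.536312
x = (-3619.532413·132.784 − 78.172·-5807.004803) / 934.536312 = -28.539086
y = (78.408·-5807.004803 − -3619.532413·121.230) / 934.536312 = -17.676914

x=-28.539 y=-17.677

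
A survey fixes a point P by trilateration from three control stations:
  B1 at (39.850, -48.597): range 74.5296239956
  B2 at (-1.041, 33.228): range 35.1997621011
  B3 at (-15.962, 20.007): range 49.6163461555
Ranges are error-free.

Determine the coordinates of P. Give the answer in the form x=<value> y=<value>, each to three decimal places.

x=33.333 y=25.647

eq1: (x − 39.850)² + (y + 48.597)² = 74.5296239956²
eq2: (x + 1.041)² + (y − 33.228)² = 35.1997621011²
eq3: (x + 15.962)² + (y − 20.007)² = 49.6163461555²
eq3−eq1, eq3−eq2 (x²,y² cancel):
  111.624·x − 137.208·y = 201.742369
  29.842·x + 26.442·y = 1672.876726
det = 111.624·26.442 − -137.208·29.842 = 7046.122944
x = (201.742369·26.442 − -137.208·1672.876726) / 7046.122944 = 33.332734
y = (111.624·1672.876726 − 201.742369·29.842) / 7046.122944 = 25.647125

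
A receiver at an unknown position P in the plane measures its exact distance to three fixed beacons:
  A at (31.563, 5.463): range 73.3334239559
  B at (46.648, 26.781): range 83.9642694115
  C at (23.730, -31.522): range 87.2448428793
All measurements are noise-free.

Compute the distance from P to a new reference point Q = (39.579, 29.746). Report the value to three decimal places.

76.803

eq1: (x − 31.563)² + (y − 5.463)² = 73.3334239559²
eq2: (x − 46.648)² + (y − 26.781)² = 83.9642694115²
eq3: (x − 23.730)² + (y + 31.522)² = 87.2448428793²
eq3−eq1, eq3−eq2 (x²,y² cancel):
  15.666·x + 73.970·y = 1703.189494
  45.836·x + 116.606·y = 1898.172552
det = 15.666·116.606 − 73.970·45.836 = -1563.739324
x = (1703.189494·116.606 − 73.970·1898.172552) / -1563.739324 = -37.214828
y = (15.666·1898.172552 − 1703.189494·45.836) / -1563.739324 = 30.907084
|P − Q| = √((-37.214828 − 39.579)² + (30.907084 − 29.746)²) = 76.802605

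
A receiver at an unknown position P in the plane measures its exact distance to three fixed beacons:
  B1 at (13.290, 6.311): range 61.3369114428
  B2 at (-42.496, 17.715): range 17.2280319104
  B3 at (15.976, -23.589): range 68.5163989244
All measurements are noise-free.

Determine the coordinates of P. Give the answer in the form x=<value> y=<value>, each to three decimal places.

x=-47.845 y=1.338

eq1: (x − 13.290)² + (y − 6.311)² = 61.3369114428²
eq2: (x + 42.496)² + (y − 17.715)² = 17.2280319104²
eq3: (x − 15.976)² + (y + 23.589)² = 68.5163989244²
eq3−eq2, eq3−eq1 (x²,y² cancel):
  -116.944·x + 82.608·y = 5705.749582
  -5.372·x + 59.800·y = 337.059540
det = -116.944·59.800 − 82.608·-5.372 = -6549.481024
x = (5705.749582·59.800 − 82.608·337.059540) / -6549.481024 = -47.845014
y = (-116.944·337.059540 − 5705.749582·-5.372) / -6549.481024 = 1.338397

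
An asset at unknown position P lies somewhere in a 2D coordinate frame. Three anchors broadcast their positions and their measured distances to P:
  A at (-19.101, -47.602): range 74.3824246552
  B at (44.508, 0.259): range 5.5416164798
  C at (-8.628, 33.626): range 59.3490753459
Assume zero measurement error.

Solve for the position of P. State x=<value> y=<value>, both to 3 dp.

x=39.240 y=-1.460

eq1: (x + 19.101)² + (y + 47.602)² = 74.3824246552²
eq2: (x − 44.508)² + (y − 0.259)² = 5.5416164798²
eq3: (x + 8.628)² + (y − 33.626)² = 59.3490753459²
eq1−eq2, eq1−eq3 (x²,y² cancel):
  127.218·x + 95.722·y = 4852.266124
  20.946·x + 162.456·y = 584.784008
det = 127.218·162.456 − 95.722·20.946 = 18662.334396
x = (4852.266124·162.456 − 95.722·584.784008) / 18662.334396 = 39.239628
y = (127.218·584.784008 − 4852.266124·20.946) / 18662.334396 = -1.459652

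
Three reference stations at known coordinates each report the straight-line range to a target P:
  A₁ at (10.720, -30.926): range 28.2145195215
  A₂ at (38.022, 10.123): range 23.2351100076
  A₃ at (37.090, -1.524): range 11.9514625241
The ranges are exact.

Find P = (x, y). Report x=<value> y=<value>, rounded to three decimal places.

eq1: (x − 10.720)² + (y + 30.926)² = 28.2145195215²
eq2: (x − 38.022)² + (y − 10.123)² = 23.2351100076²
eq3: (x − 37.090)² + (y + 1.524)² = 11.9514625241²
eq3−eq1, eq3−eq2 (x²,y² cancel):
  -52.740·x − 58.804·y = -959.876455
  1.864·x + 23.294·y = -226.875944
det = -52.740·23.294 − -58.804·1.864 = -1118.914904
x = (-959.876455·23.294 − -58.804·-226.875944) / -1118.914904 = 31.906426
y = (-52.740·-226.875944 − -959.876455·1.864) / -1118.914904 = -12.292845

x=31.906 y=-12.293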